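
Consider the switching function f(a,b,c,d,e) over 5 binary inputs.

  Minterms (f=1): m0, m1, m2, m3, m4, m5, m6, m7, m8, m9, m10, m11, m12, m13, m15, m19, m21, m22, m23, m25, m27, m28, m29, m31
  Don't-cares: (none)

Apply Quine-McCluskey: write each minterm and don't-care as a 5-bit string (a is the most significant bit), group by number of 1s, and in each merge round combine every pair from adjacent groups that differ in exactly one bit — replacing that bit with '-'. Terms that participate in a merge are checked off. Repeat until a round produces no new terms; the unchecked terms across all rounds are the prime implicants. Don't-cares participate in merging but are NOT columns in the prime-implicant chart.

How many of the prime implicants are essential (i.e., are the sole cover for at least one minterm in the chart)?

6

Round 0: 00000✓ 00001✓ 00010✓ 00011✓ 00100✓ 00101✓ 00110✓ 00111✓ 01000✓ 01001✓ 01010✓ 01011✓ 01100✓ 01101✓ 01111✓ 10011✓ 10101✓ 10110✓ 10111✓ 11001✓ 11011✓ 11100✓ 11101✓ 11111✓
Round 1: -0011✓ -0101✓ -0110✓ -0111✓ -1001✓ -1011✓ -1100✓ -1101✓ -1111✓ 0-000✓ 0-001✓ 0-010✓ 0-011✓ 0-100✓ 0-101✓ 0-111✓ 00-00✓ 00-01✓ 00-10✓ 00-11✓ 000-0✓ 000-1✓ 0000-✓ 0001-✓ 001-0✓ 001-1✓ 0010-✓ 0011-✓ 01-00✓ 01-01✓ 01-11✓ 010-0✓ 010-1✓ 0100-✓ 0101-✓ 011-1✓ 0110-✓ 1-011✓ 1-101✓ 1-111✓ 10-11✓ 101-1✓ 1011-✓ 11-01✓ 11-11✓ 110-1✓ 111-1✓ 1110-✓
Round 2: --011✓ --101✓ --111✓ -0-11✓ -01-1✓ -011- -1-01✓ -1-11✓ -10-1✓ -11-1✓ -110- 0--00✓ 0--01✓ 0--11✓ 0-0-0✓ 0-0-1✓ 0-00-✓ 0-01-✓ 0-1-1✓ 0-10-✓ 00--0✓ 00--1✓ 00-0-✓ 00-1-✓ 000--✓ 001--✓ 01--1✓ 01-0-✓ 010--✓ 1--11✓ 1-1-1✓ 11--1✓
Round 3: ---11 --1-1 -1--1 0---1 0--0- 0-0-- 00---
PIs = {---11, --1-1, -011-, -1--1, -110-, 0---1, 0--0-, 0-0--, 00---}
Coverage chart:
  m0: 0--0-,0-0--,00---
  m1: 0---1,0--0-,0-0--,00---
  m2: 0-0--,00---
  m3: ---11,0---1,0-0--,00---
  m4: 0--0-,00---
  m5: --1-1,0---1,0--0-,00---
  m6: -011-,00---
  m7: ---11,--1-1,-011-,0---1,00---
  m8: 0--0-,0-0--
  m9: -1--1,0---1,0--0-,0-0--
  m10: 0-0-- ←essential
  m11: ---11,-1--1,0---1,0-0--
  m12: -110-,0--0-
  m13: --1-1,-1--1,-110-,0---1,0--0-
  m15: ---11,--1-1,-1--1,0---1
  m19: ---11 ←essential
  m21: --1-1 ←essential
  m22: -011- ←essential
  m23: ---11,--1-1,-011-
  m25: -1--1 ←essential
  m27: ---11,-1--1
  m28: -110- ←essential
  m29: --1-1,-1--1,-110-
  m31: ---11,--1-1,-1--1
Essential: ---11, --1-1, -011-, -1--1, -110-, 0-0--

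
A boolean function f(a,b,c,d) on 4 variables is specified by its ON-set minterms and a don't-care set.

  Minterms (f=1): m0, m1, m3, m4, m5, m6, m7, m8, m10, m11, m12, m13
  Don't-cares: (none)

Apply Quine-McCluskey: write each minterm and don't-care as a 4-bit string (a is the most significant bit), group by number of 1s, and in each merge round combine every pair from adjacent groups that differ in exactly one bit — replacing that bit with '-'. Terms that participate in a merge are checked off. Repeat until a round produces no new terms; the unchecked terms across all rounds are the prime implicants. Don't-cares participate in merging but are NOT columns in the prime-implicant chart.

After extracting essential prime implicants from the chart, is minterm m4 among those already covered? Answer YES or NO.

[col 0] 0000*, 0001*, 0011*, 0100*, 0101*, 0110*, 0111*, 1000*, 1010*, 1011*, 1100*, 1101*
[col 1] -000*, -011, -100*, -101*, 0-00*, 0-01*, 0-11*, 00-1*, 000-*, 01-0*, 01-1*, 010-*, 011-*, 1-00*, 10-0, 101-, 110-*
[col 2] --00, -10-, 0--1, 0-0-, 01--
Prime implicants: --00, -011, -10-, 0--1, 0-0-, 01--, 10-0, 101-
PI chart (minterm → PIs covering it):
  0 | --00,0-0-
  1 | 0--1,0-0-
  3 | -011,0--1
  4 | --00,-10-,0-0-,01--
  5 | -10-,0--1,0-0-,01--
  6 | 01--  (sole → essential)
  7 | 0--1,01--
  8 | --00,10-0
  10 | 10-0,101-
  11 | -011,101-
  12 | --00,-10-
  13 | -10-  (sole → essential)
Essential prime implicants: -10-, 01--

YES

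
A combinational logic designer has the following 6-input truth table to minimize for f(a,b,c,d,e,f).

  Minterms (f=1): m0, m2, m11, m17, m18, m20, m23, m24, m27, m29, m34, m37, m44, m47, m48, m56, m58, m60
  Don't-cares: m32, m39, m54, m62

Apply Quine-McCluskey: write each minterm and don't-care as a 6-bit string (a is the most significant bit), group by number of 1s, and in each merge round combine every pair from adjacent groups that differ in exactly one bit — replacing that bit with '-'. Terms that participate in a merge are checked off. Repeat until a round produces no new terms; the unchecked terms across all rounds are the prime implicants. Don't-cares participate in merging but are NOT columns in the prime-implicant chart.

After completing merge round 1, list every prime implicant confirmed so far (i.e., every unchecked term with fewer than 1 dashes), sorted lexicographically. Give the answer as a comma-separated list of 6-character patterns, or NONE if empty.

010001, 010100, 010111, 011101

[col 0] 000000*, 000010*, 001011*, 010001, 010010*, 010100, 010111, 011000*, 011011*, 011101, 100000*, 100010*, 100101*, 100111*, 101100*, 101111*, 110000*, 110110*, 111000*, 111010*, 111100*, 111110*
[col 1] -00000*, -00010*, -11000, 0-0010, 0-1011, 0000-0*, 1-0000, 1-1100, 10-111, 1000-0*, 1001-1, 11-000, 11-110, 111-00*, 111-10*, 1110-0*, 1111-0*
[col 2] -000-0, 111--0
Prime implicants: -000-0, -11000, 0-0010, 0-1011, 010001, 010100, 010111, 011101, 1-0000, 1-1100, 10-111, 1001-1, 11-000, 11-110, 111--0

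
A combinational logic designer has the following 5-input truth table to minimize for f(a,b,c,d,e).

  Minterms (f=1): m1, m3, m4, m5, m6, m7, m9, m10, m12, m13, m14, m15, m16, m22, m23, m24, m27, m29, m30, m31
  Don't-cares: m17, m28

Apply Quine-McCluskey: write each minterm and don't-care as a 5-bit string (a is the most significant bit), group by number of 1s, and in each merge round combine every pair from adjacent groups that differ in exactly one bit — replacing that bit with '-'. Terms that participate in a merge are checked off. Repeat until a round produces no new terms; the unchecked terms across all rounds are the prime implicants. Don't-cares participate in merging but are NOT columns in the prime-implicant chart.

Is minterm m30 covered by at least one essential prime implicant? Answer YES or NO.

[col 0] 00001*, 00011*, 00100*, 00101*, 00110*, 00111*, 01001*, 01010*, 01100*, 01101*, 01110*, 01111*, 10000*, 10001*, 10110*, 10111*, 11000*, 11011*, 11100*, 11101*, 11110*, 11111*
[col 1] -0001, -0110*, -0111*, -1100*, -1101*, -1110*, -1111*, 0-001*, 0-100*, 0-101*, 0-110*, 0-111*, 00-01*, 00-11*, 000-1*, 001-0*, 001-1*, 0010-*, 0011-*, 01-01*, 01-10, 011-0*, 011-1*, 0110-*, 0111-*, 1-000, 1-110*, 1-111*, 1000-, 1011-*, 11-00, 11-11, 111-0*, 111-1*, 1110-*, 1111-*
[col 2] --110*, --111*, -011-*, -11-0*, -11-1*, -110-*, -111-*, 0--01, 0-1-0*, 0-1-1*, 0-10-*, 0-11-*, 00--1, 001--*, 011--*, 1-11-*, 111--*
[col 3] --11-, -11--, 0-1--
Prime implicants: --11-, -0001, -11--, 0--01, 0-1--, 00--1, 01-10, 1-000, 1000-, 11-00, 11-11
PI chart (minterm → PIs covering it):
  1 | -0001,0--01,00--1
  3 | 00--1  (sole → essential)
  4 | 0-1--  (sole → essential)
  5 | 0--01,0-1--,00--1
  6 | --11-,0-1--
  7 | --11-,0-1--,00--1
  9 | 0--01  (sole → essential)
  10 | 01-10  (sole → essential)
  12 | -11--,0-1--
  13 | -11--,0--01,0-1--
  14 | --11-,-11--,0-1--,01-10
  15 | --11-,-11--,0-1--
  16 | 1-000,1000-
  22 | --11-  (sole → essential)
  23 | --11-  (sole → essential)
  24 | 1-000,11-00
  27 | 11-11  (sole → essential)
  29 | -11--  (sole → essential)
  30 | --11-,-11--
  31 | --11-,-11--,11-11
Essential prime implicants: --11-, -11--, 0--01, 0-1--, 00--1, 01-10, 11-11

YES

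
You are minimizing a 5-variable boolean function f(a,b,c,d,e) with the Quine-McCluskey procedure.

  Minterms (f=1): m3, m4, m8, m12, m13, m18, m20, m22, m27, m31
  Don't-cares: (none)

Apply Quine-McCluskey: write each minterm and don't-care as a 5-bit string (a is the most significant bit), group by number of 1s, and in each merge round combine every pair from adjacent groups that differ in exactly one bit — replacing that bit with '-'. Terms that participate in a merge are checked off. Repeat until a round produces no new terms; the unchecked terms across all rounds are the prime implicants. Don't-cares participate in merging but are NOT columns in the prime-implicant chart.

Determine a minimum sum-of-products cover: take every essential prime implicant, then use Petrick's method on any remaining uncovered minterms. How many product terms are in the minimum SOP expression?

6

size-2^0 implicants → 00011  00100(✓)  01000(✓)  01100(✓)  01101(✓)  10010(✓)  10100(✓)  10110(✓)  11011(✓)  11111(✓)
size-2^1 implicants → -0100  0-100  01-00  0110-  10-10  101-0  11-11
Unchecked terms (primes): -0100, 0-100, 00011, 01-00, 0110-, 10-10, 101-0, 11-11
Minterm coverage:
  m3 ⊆ 00011 [E]
  m4 ⊆ -0100,0-100
  m8 ⊆ 01-00 [E]
  m12 ⊆ 0-100,01-00,0110-
  m13 ⊆ 0110- [E]
  m18 ⊆ 10-10 [E]
  m20 ⊆ -0100,101-0
  m22 ⊆ 10-10,101-0
  m27 ⊆ 11-11 [E]
  m31 ⊆ 11-11 [E]
E = {00011, 01-00, 0110-, 10-10, 11-11}
Petrick residual → -0100
Cover = b'cd'e' + a'b'c'de + a'bd'e' + a'bcd' + ab'de' + abde  |cover|=6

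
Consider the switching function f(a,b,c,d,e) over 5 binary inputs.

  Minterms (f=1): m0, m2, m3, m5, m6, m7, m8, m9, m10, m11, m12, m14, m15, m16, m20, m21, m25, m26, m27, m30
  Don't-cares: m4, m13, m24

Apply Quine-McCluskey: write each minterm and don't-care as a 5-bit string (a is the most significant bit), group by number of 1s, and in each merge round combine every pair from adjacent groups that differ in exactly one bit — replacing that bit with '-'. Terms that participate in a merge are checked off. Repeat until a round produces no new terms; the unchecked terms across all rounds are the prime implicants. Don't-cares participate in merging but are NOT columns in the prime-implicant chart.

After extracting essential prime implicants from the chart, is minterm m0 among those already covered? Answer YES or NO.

size-2^0 implicants → 00000(✓)  00010(✓)  00011(✓)  00100(✓)  00101(✓)  00110(✓)  00111(✓)  01000(✓)  01001(✓)  01010(✓)  01011(✓)  01100(✓)  01101(✓)  01110(✓)  01111(✓)  10000(✓)  10100(✓)  10101(✓)  11000(✓)  11001(✓)  11010(✓)  11011(✓)  11110(✓)
size-2^1 implicants → -0000(✓)  -0100(✓)  -0101(✓)  -1000(✓)  -1001(✓)  -1010(✓)  -1011(✓)  -1110(✓)  0-000(✓)  0-010(✓)  0-011(✓)  0-100(✓)  0-101(✓)  0-110(✓)  0-111(✓)  00-00(✓)  00-10(✓)  00-11(✓)  000-0(✓)  0001-(✓)  001-0(✓)  001-1(✓)  0010-(✓)  0011-(✓)  01-00(✓)  01-01(✓)  01-10(✓)  01-11(✓)  010-0(✓)  010-1(✓)  0100-(✓)  0101-(✓)  011-0(✓)  011-1(✓)  0110-(✓)  0111-(✓)  1-000(✓)  10-00(✓)  1010-(✓)  11-10(✓)  110-0(✓)  110-1(✓)  1100-(✓)  1101-(✓)
size-2^2 implicants → --000  -0-00  -010-  -1-10  -10-0(✓)  -10-1(✓)  -100-(✓)  -101-(✓)  0--00(✓)  0--10(✓)  0--11(✓)  0-0-0(✓)  0-01-(✓)  0-1-0(✓)  0-1-1(✓)  0-10-(✓)  0-11-(✓)  00--0(✓)  00-1-(✓)  001--(✓)  01--0(✓)  01--1(✓)  01-0-(✓)  01-1-(✓)  010--(✓)  011--(✓)  110--(✓)
size-2^3 implicants → -10--  0---0  0--1-  0-1--  01---
Unchecked terms (primes): --000, -0-00, -010-, -1-10, -10--, 0---0, 0--1-, 0-1--, 01---
Minterm coverage:
  m0 ⊆ --000,-0-00,0---0
  m2 ⊆ 0---0,0--1-
  m3 ⊆ 0--1- [E]
  m5 ⊆ -010-,0-1--
  m6 ⊆ 0---0,0--1-,0-1--
  m7 ⊆ 0--1-,0-1--
  m8 ⊆ --000,-10--,0---0,01---
  m9 ⊆ -10--,01---
  m10 ⊆ -1-10,-10--,0---0,0--1-,01---
  m11 ⊆ -10--,0--1-,01---
  m12 ⊆ 0---0,0-1--,01---
  m14 ⊆ -1-10,0---0,0--1-,0-1--,01---
  m15 ⊆ 0--1-,0-1--,01---
  m16 ⊆ --000,-0-00
  m20 ⊆ -0-00,-010-
  m21 ⊆ -010- [E]
  m25 ⊆ -10-- [E]
  m26 ⊆ -1-10,-10--
  m27 ⊆ -10-- [E]
  m30 ⊆ -1-10 [E]
E = {-010-, -1-10, -10--, 0--1-}

NO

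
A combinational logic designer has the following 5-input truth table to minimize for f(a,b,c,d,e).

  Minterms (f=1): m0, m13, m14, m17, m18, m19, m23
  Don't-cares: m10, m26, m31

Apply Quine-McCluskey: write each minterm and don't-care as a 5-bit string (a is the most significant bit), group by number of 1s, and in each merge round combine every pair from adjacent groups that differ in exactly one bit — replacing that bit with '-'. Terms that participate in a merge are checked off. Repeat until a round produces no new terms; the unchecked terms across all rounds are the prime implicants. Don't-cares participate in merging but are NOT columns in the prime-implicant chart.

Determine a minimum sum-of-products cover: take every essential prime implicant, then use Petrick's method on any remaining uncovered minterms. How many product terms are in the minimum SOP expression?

6

size-2^0 implicants → 00000  01010(✓)  01101  01110(✓)  10001(✓)  10010(✓)  10011(✓)  10111(✓)  11010(✓)  11111(✓)
size-2^1 implicants → -1010  01-10  1-010  1-111  10-11  100-1  1001-
Unchecked terms (primes): -1010, 00000, 01-10, 01101, 1-010, 1-111, 10-11, 100-1, 1001-
Minterm coverage:
  m0 ⊆ 00000 [E]
  m13 ⊆ 01101 [E]
  m14 ⊆ 01-10 [E]
  m17 ⊆ 100-1 [E]
  m18 ⊆ 1-010,1001-
  m19 ⊆ 10-11,100-1,1001-
  m23 ⊆ 1-111,10-11
E = {00000, 01-10, 01101, 100-1}
Petrick residual → 1-010, 1-111
Cover = a'b'c'd'e' + a'bde' + a'bcd'e + ac'de' + acde + ab'c'e  |cover|=6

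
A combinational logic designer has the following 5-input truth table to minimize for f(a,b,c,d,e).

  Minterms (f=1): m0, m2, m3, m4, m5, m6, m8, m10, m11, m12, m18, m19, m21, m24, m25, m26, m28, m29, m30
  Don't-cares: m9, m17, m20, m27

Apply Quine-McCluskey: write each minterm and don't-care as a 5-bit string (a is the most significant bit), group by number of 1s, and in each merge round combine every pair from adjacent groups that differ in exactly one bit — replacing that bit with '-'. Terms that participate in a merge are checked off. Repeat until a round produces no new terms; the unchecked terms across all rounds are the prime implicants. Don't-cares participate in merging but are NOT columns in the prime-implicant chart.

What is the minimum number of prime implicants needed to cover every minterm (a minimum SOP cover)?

6

Round 0: 00000✓ 00010✓ 00011✓ 00100✓ 00101✓ 00110✓ 01000✓ 01001✓ 01010✓ 01011✓ 01100✓ 10001✓ 10010✓ 10011✓ 10100✓ 10101✓ 11000✓ 11001✓ 11010✓ 11011✓ 11100✓ 11101✓ 11110✓
Round 1: -0010✓ -0011✓ -0100✓ -0101✓ -1000✓ -1001✓ -1010✓ -1011✓ -1100✓ 0-000✓ 0-010✓ 0-011✓ 0-100✓ 00-00✓ 00-10✓ 000-0✓ 0001-✓ 001-0✓ 0010-✓ 01-00✓ 010-0✓ 010-1✓ 0100-✓ 0101-✓ 1-001✓ 1-010✓ 1-011✓ 1-100✓ 1-101✓ 10-01✓ 100-1✓ 1001-✓ 1010-✓ 11-00✓ 11-01✓ 11-10✓ 110-0✓ 110-1✓ 1100-✓ 1101-✓ 111-0✓ 1110-✓
Round 2: --010✓ --011✓ --100 -001-✓ -010- -1-00 -10-0✓ -10-1✓ -100-✓ -101-✓ 0--00 0-0-0 0-01-✓ 00--0 010--✓ 1--01 1-0-1 1-01-✓ 1-10- 11--0 11-0- 110--✓
Round 3: --01- -10--
PIs = {--01-, --100, -010-, -1-00, -10--, 0--00, 0-0-0, 00--0, 1--01, 1-0-1, 1-10-, 11--0, 11-0-}
Coverage chart:
  m0: 0--00,0-0-0,00--0
  m2: --01-,0-0-0,00--0
  m3: --01- ←essential
  m4: --100,-010-,0--00,00--0
  m5: -010- ←essential
  m6: 00--0 ←essential
  m8: -1-00,-10--,0--00,0-0-0
  m10: --01-,-10--,0-0-0
  m11: --01-,-10--
  m12: --100,-1-00,0--00
  m18: --01- ←essential
  m19: --01-,1-0-1
  m21: -010-,1--01,1-10-
  m24: -1-00,-10--,11--0,11-0-
  m25: -10--,1--01,1-0-1,11-0-
  m26: --01-,-10--,11--0
  m28: --100,-1-00,1-10-,11--0,11-0-
  m29: 1--01,1-10-,11-0-
  m30: 11--0 ←essential
Essential: --01-, -010-, 00--0, 11--0
Petrick residual → -1-00, 1--01
Min cover (6 terms): c'd + b'cd' + bd'e' + a'b'e' + ad'e + abe'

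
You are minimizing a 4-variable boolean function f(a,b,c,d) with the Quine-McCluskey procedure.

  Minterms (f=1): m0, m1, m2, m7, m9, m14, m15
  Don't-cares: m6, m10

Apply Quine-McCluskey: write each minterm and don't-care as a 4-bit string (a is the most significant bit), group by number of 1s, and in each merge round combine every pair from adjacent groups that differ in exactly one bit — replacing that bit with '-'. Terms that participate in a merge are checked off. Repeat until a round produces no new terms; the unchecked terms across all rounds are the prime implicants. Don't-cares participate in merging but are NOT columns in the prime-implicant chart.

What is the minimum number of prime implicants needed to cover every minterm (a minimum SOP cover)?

Round 0: 0000✓ 0001✓ 0010✓ 0110✓ 0111✓ 1001✓ 1010✓ 1110✓ 1111✓
Round 1: -001 -010✓ -110✓ -111✓ 0-10✓ 00-0 000- 011-✓ 1-10✓ 111-✓
Round 2: --10 -11-
PIs = {--10, -001, -11-, 00-0, 000-}
Coverage chart:
  m0: 00-0,000-
  m1: -001,000-
  m2: --10,00-0
  m7: -11- ←essential
  m9: -001 ←essential
  m14: --10,-11-
  m15: -11- ←essential
Essential: -001, -11-
Petrick residual → 00-0
Min cover (3 terms): b'c'd + bc + a'b'd'

3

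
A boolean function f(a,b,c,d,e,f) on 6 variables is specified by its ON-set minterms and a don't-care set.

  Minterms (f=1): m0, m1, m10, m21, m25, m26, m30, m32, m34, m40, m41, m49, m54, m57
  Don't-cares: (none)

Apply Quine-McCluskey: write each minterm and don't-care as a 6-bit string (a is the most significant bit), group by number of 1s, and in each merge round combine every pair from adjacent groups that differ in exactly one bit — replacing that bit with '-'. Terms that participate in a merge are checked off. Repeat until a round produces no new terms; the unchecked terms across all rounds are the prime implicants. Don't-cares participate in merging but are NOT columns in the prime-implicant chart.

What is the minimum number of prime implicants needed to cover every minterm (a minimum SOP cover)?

9

[col 0] 000000*, 000001*, 001010*, 010101, 011001*, 011010*, 011110*, 100000*, 100010*, 101000*, 101001*, 110001*, 110110, 111001*
[col 1] -00000, -11001, 0-1010, 00000-, 011-10, 1-1001, 10-000, 1000-0, 10100-, 11-001
Prime implicants: -00000, -11001, 0-1010, 00000-, 010101, 011-10, 1-1001, 10-000, 1000-0, 10100-, 11-001, 110110
PI chart (minterm → PIs covering it):
  0 | -00000,00000-
  1 | 00000-  (sole → essential)
  10 | 0-1010  (sole → essential)
  21 | 010101  (sole → essential)
  25 | -11001  (sole → essential)
  26 | 0-1010,011-10
  30 | 011-10  (sole → essential)
  32 | -00000,10-000,1000-0
  34 | 1000-0  (sole → essential)
  40 | 10-000,10100-
  41 | 1-1001,10100-
  49 | 11-001  (sole → essential)
  54 | 110110  (sole → essential)
  57 | -11001,1-1001,11-001
Essential prime implicants: -11001, 0-1010, 00000-, 010101, 011-10, 1000-0, 11-001, 110110
Petrick residual → 10100-
Minimum SOP uses 9 PIs: bcd'e'f + a'cd'ef' + a'b'c'd'e' + a'bc'de'f + a'bcef' + ab'c'd'f' + ab'cd'e' + abd'e'f + abc'def'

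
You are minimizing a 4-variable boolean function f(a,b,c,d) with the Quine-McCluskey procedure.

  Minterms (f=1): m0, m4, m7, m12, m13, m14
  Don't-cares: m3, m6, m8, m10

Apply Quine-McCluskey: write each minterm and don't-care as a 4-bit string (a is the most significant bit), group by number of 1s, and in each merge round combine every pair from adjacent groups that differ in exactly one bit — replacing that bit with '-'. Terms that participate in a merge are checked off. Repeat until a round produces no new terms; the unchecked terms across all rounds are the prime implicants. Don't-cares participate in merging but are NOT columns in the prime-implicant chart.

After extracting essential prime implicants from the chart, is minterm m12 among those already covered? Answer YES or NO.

Round 0: 0000✓ 0011✓ 0100✓ 0110✓ 0111✓ 1000✓ 1010✓ 1100✓ 1101✓ 1110✓
Round 1: -000✓ -100✓ -110✓ 0-00✓ 0-11 01-0✓ 011- 1-00✓ 1-10✓ 10-0✓ 11-0✓ 110-
Round 2: --00 -1-0 1--0
PIs = {--00, -1-0, 0-11, 011-, 1--0, 110-}
Coverage chart:
  m0: --00 ←essential
  m4: --00,-1-0
  m7: 0-11,011-
  m12: --00,-1-0,1--0,110-
  m13: 110- ←essential
  m14: -1-0,1--0
Essential: --00, 110-

YES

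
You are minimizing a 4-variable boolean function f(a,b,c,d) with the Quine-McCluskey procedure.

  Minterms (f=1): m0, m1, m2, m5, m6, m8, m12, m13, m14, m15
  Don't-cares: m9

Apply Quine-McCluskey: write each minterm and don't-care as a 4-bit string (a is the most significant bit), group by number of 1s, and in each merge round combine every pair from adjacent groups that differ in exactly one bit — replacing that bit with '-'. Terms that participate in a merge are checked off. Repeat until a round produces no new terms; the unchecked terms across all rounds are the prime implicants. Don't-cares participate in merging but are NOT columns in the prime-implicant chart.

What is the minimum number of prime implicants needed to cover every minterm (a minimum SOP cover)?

4

size-2^0 implicants → 0000(✓)  0001(✓)  0010(✓)  0101(✓)  0110(✓)  1000(✓)  1001(✓)  1100(✓)  1101(✓)  1110(✓)  1111(✓)
size-2^1 implicants → -000(✓)  -001(✓)  -101(✓)  -110  0-01(✓)  0-10  00-0  000-(✓)  1-00(✓)  1-01(✓)  100-(✓)  11-0(✓)  11-1(✓)  110-(✓)  111-(✓)
size-2^2 implicants → --01  -00-  1-0-  11--
Unchecked terms (primes): --01, -00-, -110, 0-10, 00-0, 1-0-, 11--
Minterm coverage:
  m0 ⊆ -00-,00-0
  m1 ⊆ --01,-00-
  m2 ⊆ 0-10,00-0
  m5 ⊆ --01 [E]
  m6 ⊆ -110,0-10
  m8 ⊆ -00-,1-0-
  m12 ⊆ 1-0-,11--
  m13 ⊆ --01,1-0-,11--
  m14 ⊆ -110,11--
  m15 ⊆ 11-- [E]
E = {--01, 11--}
Petrick residual → -00-, 0-10
Cover = c'd + b'c' + a'cd' + ab  |cover|=4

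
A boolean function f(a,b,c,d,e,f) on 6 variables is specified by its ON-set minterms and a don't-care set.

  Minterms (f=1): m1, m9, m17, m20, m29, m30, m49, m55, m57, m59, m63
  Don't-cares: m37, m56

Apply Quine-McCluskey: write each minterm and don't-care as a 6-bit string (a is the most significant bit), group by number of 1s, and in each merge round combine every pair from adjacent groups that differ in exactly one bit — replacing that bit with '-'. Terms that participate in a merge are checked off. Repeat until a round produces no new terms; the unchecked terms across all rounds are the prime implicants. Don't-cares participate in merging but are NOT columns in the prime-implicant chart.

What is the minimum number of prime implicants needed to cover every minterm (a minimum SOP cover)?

size-2^0 implicants → 000001(✓)  001001(✓)  010001(✓)  010100  011101  011110  100101  110001(✓)  110111(✓)  111000(✓)  111001(✓)  111011(✓)  111111(✓)
size-2^1 implicants → -10001  0-0001  00-001  11-001  11-111  111-11  1110-1  11100-
Unchecked terms (primes): -10001, 0-0001, 00-001, 010100, 011101, 011110, 100101, 11-001, 11-111, 111-11, 1110-1, 11100-
Minterm coverage:
  m1 ⊆ 0-0001,00-001
  m9 ⊆ 00-001 [E]
  m17 ⊆ -10001,0-0001
  m20 ⊆ 010100 [E]
  m29 ⊆ 011101 [E]
  m30 ⊆ 011110 [E]
  m49 ⊆ -10001,11-001
  m55 ⊆ 11-111 [E]
  m57 ⊆ 11-001,1110-1,11100-
  m59 ⊆ 111-11,1110-1
  m63 ⊆ 11-111,111-11
E = {00-001, 010100, 011101, 011110, 11-111}
Petrick residual → -10001, 1110-1
Cover = bc'd'e'f + a'b'd'e'f + a'bc'de'f' + a'bcde'f + a'bcdef' + abdef + abcd'f  |cover|=7

7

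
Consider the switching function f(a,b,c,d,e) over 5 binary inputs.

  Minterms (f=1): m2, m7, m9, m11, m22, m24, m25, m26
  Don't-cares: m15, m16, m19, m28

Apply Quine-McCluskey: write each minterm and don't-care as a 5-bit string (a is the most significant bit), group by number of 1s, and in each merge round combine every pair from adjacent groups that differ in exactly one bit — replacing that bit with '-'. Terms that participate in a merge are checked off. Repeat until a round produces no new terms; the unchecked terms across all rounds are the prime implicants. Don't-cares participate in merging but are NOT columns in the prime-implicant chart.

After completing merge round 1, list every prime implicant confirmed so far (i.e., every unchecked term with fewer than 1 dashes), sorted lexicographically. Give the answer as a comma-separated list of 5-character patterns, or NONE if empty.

Round 0: 00010 00111✓ 01001✓ 01011✓ 01111✓ 10000✓ 10011 10110 11000✓ 11001✓ 11010✓ 11100✓
Round 1: -1001 0-111 01-11 010-1 1-000 11-00 110-0 1100-
PIs = {-1001, 0-111, 00010, 01-11, 010-1, 1-000, 10011, 10110, 11-00, 110-0, 1100-}

00010, 10011, 10110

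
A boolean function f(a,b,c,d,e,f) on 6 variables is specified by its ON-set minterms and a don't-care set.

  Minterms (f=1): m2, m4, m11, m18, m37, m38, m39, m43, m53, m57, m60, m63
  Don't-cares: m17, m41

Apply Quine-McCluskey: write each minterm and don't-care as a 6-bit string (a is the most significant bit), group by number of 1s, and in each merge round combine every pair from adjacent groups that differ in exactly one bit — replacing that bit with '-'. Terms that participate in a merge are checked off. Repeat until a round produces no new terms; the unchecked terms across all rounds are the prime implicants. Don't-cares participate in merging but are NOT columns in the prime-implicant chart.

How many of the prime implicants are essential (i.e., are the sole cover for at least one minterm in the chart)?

8

size-2^0 implicants → 000010(✓)  000100  001011(✓)  010001  010010(✓)  100101(✓)  100110(✓)  100111(✓)  101001(✓)  101011(✓)  110101(✓)  111001(✓)  111100  111111
size-2^1 implicants → -01011  0-0010  1-0101  1-1001  1001-1  10011-  1010-1
Unchecked terms (primes): -01011, 0-0010, 000100, 010001, 1-0101, 1-1001, 1001-1, 10011-, 1010-1, 111100, 111111
Minterm coverage:
  m2 ⊆ 0-0010 [E]
  m4 ⊆ 000100 [E]
  m11 ⊆ -01011 [E]
  m18 ⊆ 0-0010 [E]
  m37 ⊆ 1-0101,1001-1
  m38 ⊆ 10011- [E]
  m39 ⊆ 1001-1,10011-
  m43 ⊆ -01011,1010-1
  m53 ⊆ 1-0101 [E]
  m57 ⊆ 1-1001 [E]
  m60 ⊆ 111100 [E]
  m63 ⊆ 111111 [E]
E = {-01011, 0-0010, 000100, 1-0101, 1-1001, 10011-, 111100, 111111}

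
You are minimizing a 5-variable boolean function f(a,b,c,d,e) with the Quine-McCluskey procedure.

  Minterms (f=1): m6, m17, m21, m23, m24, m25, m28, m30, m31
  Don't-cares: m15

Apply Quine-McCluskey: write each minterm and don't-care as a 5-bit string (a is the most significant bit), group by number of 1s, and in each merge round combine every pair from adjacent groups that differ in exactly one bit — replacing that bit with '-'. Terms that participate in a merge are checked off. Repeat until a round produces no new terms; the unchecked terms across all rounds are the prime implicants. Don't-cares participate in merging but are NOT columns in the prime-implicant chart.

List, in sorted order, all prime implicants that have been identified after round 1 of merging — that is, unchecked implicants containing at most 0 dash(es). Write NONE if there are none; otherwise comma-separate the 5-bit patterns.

00110

[col 0] 00110, 01111*, 10001*, 10101*, 10111*, 11000*, 11001*, 11100*, 11110*, 11111*
[col 1] -1111, 1-001, 1-111, 10-01, 101-1, 11-00, 1100-, 111-0, 1111-
Prime implicants: -1111, 00110, 1-001, 1-111, 10-01, 101-1, 11-00, 1100-, 111-0, 1111-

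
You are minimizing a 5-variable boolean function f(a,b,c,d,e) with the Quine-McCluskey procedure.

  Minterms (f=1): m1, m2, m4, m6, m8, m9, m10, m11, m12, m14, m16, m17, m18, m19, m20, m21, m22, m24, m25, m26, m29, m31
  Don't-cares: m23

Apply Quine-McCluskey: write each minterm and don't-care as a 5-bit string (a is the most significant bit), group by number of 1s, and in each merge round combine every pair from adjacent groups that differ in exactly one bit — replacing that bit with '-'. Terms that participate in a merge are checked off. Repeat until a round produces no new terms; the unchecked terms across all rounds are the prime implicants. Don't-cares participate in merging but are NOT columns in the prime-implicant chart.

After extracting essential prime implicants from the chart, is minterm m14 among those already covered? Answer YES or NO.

NO

[col 0] 00001*, 00010*, 00100*, 00110*, 01000*, 01001*, 01010*, 01011*, 01100*, 01110*, 10000*, 10001*, 10010*, 10011*, 10100*, 10101*, 10110*, 10111*, 11000*, 11001*, 11010*, 11101*, 11111*
[col 1] -0001*, -0010*, -0100*, -0110*, -1000*, -1001*, -1010*, 0-001*, 0-010*, 0-100*, 0-110*, 00-10*, 001-0*, 01-00*, 01-10*, 010-0*, 010-1*, 0100-*, 0101-*, 011-0*, 1-000*, 1-001*, 1-010*, 1-101*, 1-111*, 10-00*, 10-01*, 10-10*, 10-11*, 100-0*, 100-1*, 1000-*, 1001-*, 101-0*, 101-1*, 1010-*, 1011-*, 11-01*, 110-0*, 1100-*, 111-1*
[col 2] --001, --010, -0-10, -01-0, -10-0, -100-, 0--10, 0-1-0, 01--0, 010--, 1--01, 1-0-0, 1-00-, 1-1-1, 10--0*, 10--1*, 10-0-*, 10-1-*, 100--*, 101--*
[col 3] 10---
Prime implicants: --001, --010, -0-10, -01-0, -10-0, -100-, 0--10, 0-1-0, 01--0, 010--, 1--01, 1-0-0, 1-00-, 1-1-1, 10---
PI chart (minterm → PIs covering it):
  1 | --001  (sole → essential)
  2 | --010,-0-10,0--10
  4 | -01-0,0-1-0
  6 | -0-10,-01-0,0--10,0-1-0
  8 | -10-0,-100-,01--0,010--
  9 | --001,-100-,010--
  10 | --010,-10-0,0--10,01--0,010--
  11 | 010--  (sole → essential)
  12 | 0-1-0,01--0
  14 | 0--10,0-1-0,01--0
  16 | 1-0-0,1-00-,10---
  17 | --001,1--01,1-00-,10---
  18 | --010,-0-10,1-0-0,10---
  19 | 10---  (sole → essential)
  20 | -01-0,10---
  21 | 1--01,1-1-1,10---
  22 | -0-10,-01-0,10---
  24 | -10-0,-100-,1-0-0,1-00-
  25 | --001,-100-,1--01,1-00-
  26 | --010,-10-0,1-0-0
  29 | 1--01,1-1-1
  31 | 1-1-1  (sole → essential)
Essential prime implicants: --001, 010--, 1-1-1, 10---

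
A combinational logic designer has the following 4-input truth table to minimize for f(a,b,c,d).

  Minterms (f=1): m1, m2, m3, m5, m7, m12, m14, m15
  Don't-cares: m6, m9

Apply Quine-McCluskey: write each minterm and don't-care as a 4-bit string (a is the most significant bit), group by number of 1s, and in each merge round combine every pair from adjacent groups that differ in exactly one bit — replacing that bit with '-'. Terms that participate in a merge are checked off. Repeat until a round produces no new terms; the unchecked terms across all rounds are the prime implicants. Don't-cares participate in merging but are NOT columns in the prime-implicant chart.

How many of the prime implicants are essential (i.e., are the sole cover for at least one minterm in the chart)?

size-2^0 implicants → 0001(✓)  0010(✓)  0011(✓)  0101(✓)  0110(✓)  0111(✓)  1001(✓)  1100(✓)  1110(✓)  1111(✓)
size-2^1 implicants → -001  -110(✓)  -111(✓)  0-01(✓)  0-10(✓)  0-11(✓)  00-1(✓)  001-(✓)  01-1(✓)  011-(✓)  11-0  111-(✓)
size-2^2 implicants → -11-  0--1  0-1-
Unchecked terms (primes): -001, -11-, 0--1, 0-1-, 11-0
Minterm coverage:
  m1 ⊆ -001,0--1
  m2 ⊆ 0-1- [E]
  m3 ⊆ 0--1,0-1-
  m5 ⊆ 0--1 [E]
  m7 ⊆ -11-,0--1,0-1-
  m12 ⊆ 11-0 [E]
  m14 ⊆ -11-,11-0
  m15 ⊆ -11- [E]
E = {-11-, 0--1, 0-1-, 11-0}

4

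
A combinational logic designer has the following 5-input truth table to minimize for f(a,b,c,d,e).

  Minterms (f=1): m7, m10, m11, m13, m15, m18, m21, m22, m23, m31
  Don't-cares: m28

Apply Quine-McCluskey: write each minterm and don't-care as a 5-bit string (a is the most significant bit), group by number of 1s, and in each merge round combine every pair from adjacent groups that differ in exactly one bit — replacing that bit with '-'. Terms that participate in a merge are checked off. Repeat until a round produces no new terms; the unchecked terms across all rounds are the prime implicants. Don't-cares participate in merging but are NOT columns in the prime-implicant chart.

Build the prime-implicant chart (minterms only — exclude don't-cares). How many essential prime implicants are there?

5

[col 0] 00111*, 01010*, 01011*, 01101*, 01111*, 10010*, 10101*, 10110*, 10111*, 11100, 11111*
[col 1] -0111*, -1111*, 0-111*, 01-11, 0101-, 011-1, 1-111*, 10-10, 101-1, 1011-
[col 2] --111
Prime implicants: --111, 01-11, 0101-, 011-1, 10-10, 101-1, 1011-, 11100
PI chart (minterm → PIs covering it):
  7 | --111  (sole → essential)
  10 | 0101-  (sole → essential)
  11 | 01-11,0101-
  13 | 011-1  (sole → essential)
  15 | --111,01-11,011-1
  18 | 10-10  (sole → essential)
  21 | 101-1  (sole → essential)
  22 | 10-10,1011-
  23 | --111,101-1,1011-
  31 | --111  (sole → essential)
Essential prime implicants: --111, 0101-, 011-1, 10-10, 101-1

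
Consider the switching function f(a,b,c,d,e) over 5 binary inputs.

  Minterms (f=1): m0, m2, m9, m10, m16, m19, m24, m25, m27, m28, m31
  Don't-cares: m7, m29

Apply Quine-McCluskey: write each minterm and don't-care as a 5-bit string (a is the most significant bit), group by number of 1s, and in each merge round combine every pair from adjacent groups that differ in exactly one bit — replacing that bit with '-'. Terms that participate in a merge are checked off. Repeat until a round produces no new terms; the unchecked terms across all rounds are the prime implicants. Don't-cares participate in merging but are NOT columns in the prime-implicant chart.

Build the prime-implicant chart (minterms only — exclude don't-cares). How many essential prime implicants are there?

5

[col 0] 00000*, 00010*, 00111, 01001*, 01010*, 10000*, 10011*, 11000*, 11001*, 11011*, 11100*, 11101*, 11111*
[col 1] -0000, -1001, 0-010, 000-0, 1-000, 1-011, 11-00*, 11-01*, 11-11*, 110-1*, 1100-*, 111-1*, 1110-*
[col 2] 11--1, 11-0-
Prime implicants: -0000, -1001, 0-010, 000-0, 00111, 1-000, 1-011, 11--1, 11-0-
PI chart (minterm → PIs covering it):
  0 | -0000,000-0
  2 | 0-010,000-0
  9 | -1001  (sole → essential)
  10 | 0-010  (sole → essential)
  16 | -0000,1-000
  19 | 1-011  (sole → essential)
  24 | 1-000,11-0-
  25 | -1001,11--1,11-0-
  27 | 1-011,11--1
  28 | 11-0-  (sole → essential)
  31 | 11--1  (sole → essential)
Essential prime implicants: -1001, 0-010, 1-011, 11--1, 11-0-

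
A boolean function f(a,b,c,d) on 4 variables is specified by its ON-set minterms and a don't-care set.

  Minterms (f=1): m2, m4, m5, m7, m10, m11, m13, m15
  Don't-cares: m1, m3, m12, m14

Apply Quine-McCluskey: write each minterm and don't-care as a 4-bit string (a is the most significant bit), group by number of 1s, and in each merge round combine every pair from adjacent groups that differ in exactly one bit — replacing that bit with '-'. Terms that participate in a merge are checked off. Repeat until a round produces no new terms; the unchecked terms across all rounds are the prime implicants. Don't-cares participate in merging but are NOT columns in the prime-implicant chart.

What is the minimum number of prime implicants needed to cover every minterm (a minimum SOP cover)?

[col 0] 0001*, 0010*, 0011*, 0100*, 0101*, 0111*, 1010*, 1011*, 1100*, 1101*, 1110*, 1111*
[col 1] -010*, -011*, -100*, -101*, -111*, 0-01*, 0-11*, 00-1*, 001-*, 01-1*, 010-*, 1-10*, 1-11*, 101-*, 11-0*, 11-1*, 110-*, 111-*
[col 2] --11, -01-, -1-1, -10-, 0--1, 1-1-, 11--
Prime implicants: --11, -01-, -1-1, -10-, 0--1, 1-1-, 11--
PI chart (minterm → PIs covering it):
  2 | -01-  (sole → essential)
  4 | -10-  (sole → essential)
  5 | -1-1,-10-,0--1
  7 | --11,-1-1,0--1
  10 | -01-,1-1-
  11 | --11,-01-,1-1-
  13 | -1-1,-10-,11--
  15 | --11,-1-1,1-1-,11--
Essential prime implicants: -01-, -10-
Petrick residual → --11
Minimum SOP uses 3 PIs: cd + b'c + bc'

3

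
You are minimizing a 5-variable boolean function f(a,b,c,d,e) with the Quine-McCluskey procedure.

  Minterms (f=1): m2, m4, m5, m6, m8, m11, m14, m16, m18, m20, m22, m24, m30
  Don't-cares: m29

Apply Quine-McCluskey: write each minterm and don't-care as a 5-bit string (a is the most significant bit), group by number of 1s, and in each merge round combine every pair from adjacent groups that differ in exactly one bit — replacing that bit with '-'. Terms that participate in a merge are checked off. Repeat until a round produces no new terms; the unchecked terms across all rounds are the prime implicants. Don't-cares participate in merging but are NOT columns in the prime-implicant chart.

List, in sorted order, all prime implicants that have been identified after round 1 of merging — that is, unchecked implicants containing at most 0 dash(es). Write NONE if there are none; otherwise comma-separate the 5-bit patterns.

[col 0] 00010*, 00100*, 00101*, 00110*, 01000*, 01011, 01110*, 10000*, 10010*, 10100*, 10110*, 11000*, 11101, 11110*
[col 1] -0010*, -0100*, -0110*, -1000, -1110*, 0-110*, 00-10*, 001-0*, 0010-, 1-000, 1-110*, 10-00*, 10-10*, 100-0*, 101-0*
[col 2] --110, -0-10, -01-0, 10--0
Prime implicants: --110, -0-10, -01-0, -1000, 0010-, 01011, 1-000, 10--0, 11101

01011, 11101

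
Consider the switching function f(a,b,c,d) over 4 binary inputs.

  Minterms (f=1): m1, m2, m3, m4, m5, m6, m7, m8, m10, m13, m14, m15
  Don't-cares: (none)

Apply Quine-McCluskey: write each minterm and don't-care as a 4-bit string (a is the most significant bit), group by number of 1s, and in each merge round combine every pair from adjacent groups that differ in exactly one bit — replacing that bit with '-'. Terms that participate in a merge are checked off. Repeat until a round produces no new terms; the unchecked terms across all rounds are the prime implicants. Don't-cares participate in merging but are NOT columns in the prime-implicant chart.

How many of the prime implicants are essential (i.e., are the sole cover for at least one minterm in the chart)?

4

[col 0] 0001*, 0010*, 0011*, 0100*, 0101*, 0110*, 0111*, 1000*, 1010*, 1101*, 1110*, 1111*
[col 1] -010*, -101*, -110*, -111*, 0-01*, 0-10*, 0-11*, 00-1*, 001-*, 01-0*, 01-1*, 010-*, 011-*, 1-10*, 10-0, 11-1*, 111-*
[col 2] --10, -1-1, -11-, 0--1, 0-1-, 01--
Prime implicants: --10, -1-1, -11-, 0--1, 0-1-, 01--, 10-0
PI chart (minterm → PIs covering it):
  1 | 0--1  (sole → essential)
  2 | --10,0-1-
  3 | 0--1,0-1-
  4 | 01--  (sole → essential)
  5 | -1-1,0--1,01--
  6 | --10,-11-,0-1-,01--
  7 | -1-1,-11-,0--1,0-1-,01--
  8 | 10-0  (sole → essential)
  10 | --10,10-0
  13 | -1-1  (sole → essential)
  14 | --10,-11-
  15 | -1-1,-11-
Essential prime implicants: -1-1, 0--1, 01--, 10-0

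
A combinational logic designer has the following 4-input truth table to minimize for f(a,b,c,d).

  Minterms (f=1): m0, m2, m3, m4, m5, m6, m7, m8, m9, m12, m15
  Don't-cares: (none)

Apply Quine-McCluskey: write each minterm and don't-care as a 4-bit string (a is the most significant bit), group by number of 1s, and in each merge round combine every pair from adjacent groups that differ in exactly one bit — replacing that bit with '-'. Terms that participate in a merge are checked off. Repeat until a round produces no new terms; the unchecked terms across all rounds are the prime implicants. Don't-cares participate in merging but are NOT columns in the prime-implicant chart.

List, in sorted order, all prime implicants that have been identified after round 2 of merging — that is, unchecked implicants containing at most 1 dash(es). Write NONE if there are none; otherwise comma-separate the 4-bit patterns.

-111, 100-

[col 0] 0000*, 0010*, 0011*, 0100*, 0101*, 0110*, 0111*, 1000*, 1001*, 1100*, 1111*
[col 1] -000*, -100*, -111, 0-00*, 0-10*, 0-11*, 00-0*, 001-*, 01-0*, 01-1*, 010-*, 011-*, 1-00*, 100-
[col 2] --00, 0--0, 0-1-, 01--
Prime implicants: --00, -111, 0--0, 0-1-, 01--, 100-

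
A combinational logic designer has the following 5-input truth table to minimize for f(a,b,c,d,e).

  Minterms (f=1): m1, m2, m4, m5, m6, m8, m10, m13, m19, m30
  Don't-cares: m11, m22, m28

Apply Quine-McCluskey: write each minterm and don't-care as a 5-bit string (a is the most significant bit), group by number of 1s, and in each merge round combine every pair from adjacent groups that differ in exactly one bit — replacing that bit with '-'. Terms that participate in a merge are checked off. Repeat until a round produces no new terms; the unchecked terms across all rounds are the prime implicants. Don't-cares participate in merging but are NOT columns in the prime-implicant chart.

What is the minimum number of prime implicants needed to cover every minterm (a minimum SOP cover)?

7

[col 0] 00001*, 00010*, 00100*, 00101*, 00110*, 01000*, 01010*, 01011*, 01101*, 10011, 10110*, 11100*, 11110*
[col 1] -0110, 0-010, 0-101, 00-01, 00-10, 001-0, 0010-, 010-0, 0101-, 1-110, 111-0
Prime implicants: -0110, 0-010, 0-101, 00-01, 00-10, 001-0, 0010-, 010-0, 0101-, 1-110, 10011, 111-0
PI chart (minterm → PIs covering it):
  1 | 00-01  (sole → essential)
  2 | 0-010,00-10
  4 | 001-0,0010-
  5 | 0-101,00-01,0010-
  6 | -0110,00-10,001-0
  8 | 010-0  (sole → essential)
  10 | 0-010,010-0,0101-
  13 | 0-101  (sole → essential)
  19 | 10011  (sole → essential)
  30 | 1-110,111-0
Essential prime implicants: 0-101, 00-01, 010-0, 10011
Petrick residual → 0-010, 001-0, 1-110
Minimum SOP uses 7 PIs: a'c'de' + a'cd'e + a'b'd'e + a'b'ce' + a'bc'e' + acde' + ab'c'de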